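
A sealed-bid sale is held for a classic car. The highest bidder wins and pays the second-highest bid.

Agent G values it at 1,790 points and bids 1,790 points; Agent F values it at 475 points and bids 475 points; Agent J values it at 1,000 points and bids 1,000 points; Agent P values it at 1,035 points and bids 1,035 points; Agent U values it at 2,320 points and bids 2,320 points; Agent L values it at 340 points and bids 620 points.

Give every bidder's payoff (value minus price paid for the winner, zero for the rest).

Agent G 0 points, Agent F 0 points, Agent J 0 points, Agent P 0 points, Agent U 530 points, Agent L 0 points.

Ordered from highest: Agent U 2,320 points; Agent G 1,790 points; Agent P 1,035 points; Agent J 1,000 points; Agent L 620 points; Agent F 475 points.
Agent U has the top bid and wins; the price is the second-highest bid, 1,790 points.
Agent U's payoff = 2,320 points − 1,790 points = 530 points. All other bidders lose, so their payoff is 0.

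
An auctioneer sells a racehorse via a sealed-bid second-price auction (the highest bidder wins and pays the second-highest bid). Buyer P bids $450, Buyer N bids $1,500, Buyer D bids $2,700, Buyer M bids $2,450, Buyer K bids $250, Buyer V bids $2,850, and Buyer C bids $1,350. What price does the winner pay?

Bids in descending order: Buyer V $2,850 > Buyer D $2,700 > Buyer M $2,450 > Buyer N $1,500 > Buyer C $1,350 > Buyer P $450 > Buyer K $250.
Buyer V is the highest bidder, so Buyer V wins.
Under the second-price rule, the price is the second-highest bid: $2,700.

$2,700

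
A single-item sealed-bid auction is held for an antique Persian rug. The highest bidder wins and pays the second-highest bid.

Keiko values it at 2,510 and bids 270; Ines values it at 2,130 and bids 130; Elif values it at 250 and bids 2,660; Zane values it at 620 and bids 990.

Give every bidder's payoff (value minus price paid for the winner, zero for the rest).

Bids in descending order: Elif 2,660, then Zane 990, then Keiko 270, then Ines 130.
Elif has the top bid and wins; the price is the second-highest bid, 990.
Elif's payoff = 250 − 990 = -740. All other bidders lose, so their payoff is 0.

Payoffs: Keiko 0, Ines 0, Elif -740, Zane 0.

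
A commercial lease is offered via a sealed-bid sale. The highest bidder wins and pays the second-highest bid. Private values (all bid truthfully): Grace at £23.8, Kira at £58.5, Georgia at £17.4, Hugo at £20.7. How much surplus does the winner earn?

Sorted high to low: Kira £58.5, then Grace £23.8, then Hugo £20.7, then Georgia £17.4.
Kira wins with the top bid and pays the second-highest, £23.8.
Surplus = £58.5 − £23.8 = £34.7.

Winner's surplus: £34.7.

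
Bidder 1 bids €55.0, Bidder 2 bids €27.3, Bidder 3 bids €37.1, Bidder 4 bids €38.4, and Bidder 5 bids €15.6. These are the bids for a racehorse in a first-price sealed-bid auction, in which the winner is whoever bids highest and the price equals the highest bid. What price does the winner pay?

€55.0

Ordered from highest: Bidder 1 €55.0; Bidder 4 €38.4; Bidder 3 €37.1; Bidder 2 €27.3; Bidder 5 €15.6.
Bidder 1 is the highest bidder, so Bidder 1 wins.
Under the first-price rule, the price is the highest bid: €55.0.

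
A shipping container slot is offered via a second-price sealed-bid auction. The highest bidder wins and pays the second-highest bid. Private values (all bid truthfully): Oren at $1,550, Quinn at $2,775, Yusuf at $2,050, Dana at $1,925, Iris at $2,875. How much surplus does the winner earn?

Bids in descending order: Iris $2,875; Quinn $2,775; Yusuf $2,050; Dana $1,925; Oren $1,550.
Iris wins with the top bid and pays the second-highest, $2,775.
Surplus = $2,875 − $2,775 = $100.

Winner's surplus: $100.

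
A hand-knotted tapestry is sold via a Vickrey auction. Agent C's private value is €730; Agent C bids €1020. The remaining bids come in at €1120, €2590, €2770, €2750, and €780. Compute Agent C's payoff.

Agent C's payoff: €0.

Highest competing bid: €2770.
Agent C's bid €1020 is not the highest, so Agent C loses, pays nothing, and earns zero payoff.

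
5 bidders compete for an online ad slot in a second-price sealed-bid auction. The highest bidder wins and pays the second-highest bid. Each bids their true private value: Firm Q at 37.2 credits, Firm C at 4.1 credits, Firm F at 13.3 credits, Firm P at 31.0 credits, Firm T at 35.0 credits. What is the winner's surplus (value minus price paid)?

Bids in descending order: Firm Q 37.2 credits, then Firm T 35.0 credits, then Firm P 31.0 credits, then Firm F 13.3 credits, then Firm C 4.1 credits.
Firm Q wins with the top bid and pays the second-highest, 35.0 credits.
Surplus = 37.2 credits − 35.0 credits = 2.2 credits.

Surplus = 2.2 credits.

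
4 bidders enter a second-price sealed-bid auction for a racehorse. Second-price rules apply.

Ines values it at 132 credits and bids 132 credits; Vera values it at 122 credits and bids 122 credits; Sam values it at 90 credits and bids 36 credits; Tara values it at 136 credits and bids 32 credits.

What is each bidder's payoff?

Ines 10 credits, Vera 0 credits, Sam 0 credits, Tara 0 credits.

Bids in descending order: Ines 132 credits > Vera 122 credits > Sam 36 credits > Tara 32 credits.
Ines has the top bid and wins; the price is the second-highest bid, 122 credits.
Ines's payoff = 132 credits − 122 credits = 10 credits. All other bidders lose, so their payoff is 0.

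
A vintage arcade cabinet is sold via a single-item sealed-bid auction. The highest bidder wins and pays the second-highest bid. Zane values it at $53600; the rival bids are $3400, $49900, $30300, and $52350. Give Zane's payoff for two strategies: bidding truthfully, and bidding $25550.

The highest competing bid is $52350.
Bidding truthfully at $53600: Zane has the top bid, wins, and pays the second-highest bid $52350. Payoff = $53600 − $52350 = $1250.
Bidding $25550: the top bid is $52350 (a rival), so Zane loses. Payoff = $0.

Truthful: $1250; alternative: $0.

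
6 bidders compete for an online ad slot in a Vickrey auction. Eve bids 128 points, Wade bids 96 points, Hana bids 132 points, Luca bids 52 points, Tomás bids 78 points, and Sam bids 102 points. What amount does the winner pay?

128 points

Sorted high to low: Hana 132 points; Eve 128 points; Sam 102 points; Wade 96 points; Tomás 78 points; Luca 52 points.
Hana has the highest bid, so Hana wins.
The second-highest bid is 128 points, so that is what Hana pays.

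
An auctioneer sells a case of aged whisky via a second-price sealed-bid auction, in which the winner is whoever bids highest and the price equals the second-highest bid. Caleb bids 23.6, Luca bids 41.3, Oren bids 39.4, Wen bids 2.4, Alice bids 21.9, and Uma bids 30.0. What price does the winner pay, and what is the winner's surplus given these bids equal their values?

Ranking the bids: Luca 41.3, then Oren 39.4, then Uma 30.0, then Caleb 23.6, then Alice 21.9, then Wen 2.4.
Luca is the highest bidder, so Luca wins.
Under the second-price rule, the price is the second-highest bid: 39.4.
Surplus = 41.3 − 39.4 = 1.9.

Price 39.4; surplus 1.9.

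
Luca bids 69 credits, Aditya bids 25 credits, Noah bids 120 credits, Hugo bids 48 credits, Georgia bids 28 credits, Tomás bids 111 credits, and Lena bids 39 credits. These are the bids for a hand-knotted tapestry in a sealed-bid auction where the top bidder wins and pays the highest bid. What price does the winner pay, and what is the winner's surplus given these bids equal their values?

Sorted high to low: Noah 120 credits; Tomás 111 credits; Luca 69 credits; Hugo 48 credits; Lena 39 credits; Georgia 28 credits; Aditya 25 credits.
Noah is the highest bidder, so Noah wins.
Under the first-price rule, the price is the highest bid: 120 credits.
Surplus = 120 credits − 120 credits = 0 credits.

The winner pays 120 credits for a surplus of 0 credits.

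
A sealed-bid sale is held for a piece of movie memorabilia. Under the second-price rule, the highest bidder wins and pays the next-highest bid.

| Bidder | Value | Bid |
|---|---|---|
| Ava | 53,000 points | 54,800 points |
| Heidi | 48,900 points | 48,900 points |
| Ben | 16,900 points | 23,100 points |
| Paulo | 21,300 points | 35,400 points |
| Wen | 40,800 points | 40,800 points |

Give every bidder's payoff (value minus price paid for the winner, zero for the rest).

Ranking the bids: Ava 54,800 points; Heidi 48,900 points; Wen 40,800 points; Paulo 35,400 points; Ben 23,100 points.
Ava has the top bid and wins; the price is the second-highest bid, 48,900 points.
Ava's payoff = 53,000 points − 48,900 points = 4,100 points. All other bidders lose, so their payoff is 0.

Ava 4,100 points, Heidi 0 points, Ben 0 points, Paulo 0 points, Wen 0 points.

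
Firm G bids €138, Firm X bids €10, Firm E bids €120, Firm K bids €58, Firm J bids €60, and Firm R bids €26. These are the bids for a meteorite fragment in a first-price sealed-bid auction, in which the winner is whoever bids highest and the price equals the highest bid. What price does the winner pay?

Ranking the bids: Firm G €138; Firm E €120; Firm J €60; Firm K €58; Firm R €26; Firm X €10.
Firm G is the highest bidder, so Firm G wins.
Under the first-price rule, the price is the highest bid: €138.

Price paid: €138.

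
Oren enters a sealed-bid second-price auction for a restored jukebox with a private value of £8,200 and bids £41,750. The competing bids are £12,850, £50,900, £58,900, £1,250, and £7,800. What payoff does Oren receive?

Highest competing bid: £58,900.
Oren's bid £41,750 is not the highest, so Oren loses, pays nothing, and earns zero payoff.

£0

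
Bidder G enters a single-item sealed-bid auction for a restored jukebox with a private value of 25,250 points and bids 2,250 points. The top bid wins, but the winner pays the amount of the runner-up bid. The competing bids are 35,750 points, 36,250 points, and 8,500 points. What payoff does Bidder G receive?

Highest competing bid: 36,250 points.
Bidder G's bid 2,250 points is not the highest, so Bidder G loses, pays nothing, and earns zero payoff.

0 points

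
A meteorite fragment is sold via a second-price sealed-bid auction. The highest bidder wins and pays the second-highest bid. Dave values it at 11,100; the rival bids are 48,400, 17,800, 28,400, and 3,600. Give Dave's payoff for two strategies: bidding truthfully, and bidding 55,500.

The highest competing bid is 48,400.
Bidding truthfully at 11,100: the top bid is 48,400 (a rival), so Dave loses. Payoff = 0.
Bidding 55,500: Dave has the top bid, wins, and pays the second-highest bid 48,400. Payoff = 11,100 − 48,400 = -37,300.
This is the dominant-strategy logic: truthful bidding weakly beats any alternative.

Truthful: 0; alternative: -37,300.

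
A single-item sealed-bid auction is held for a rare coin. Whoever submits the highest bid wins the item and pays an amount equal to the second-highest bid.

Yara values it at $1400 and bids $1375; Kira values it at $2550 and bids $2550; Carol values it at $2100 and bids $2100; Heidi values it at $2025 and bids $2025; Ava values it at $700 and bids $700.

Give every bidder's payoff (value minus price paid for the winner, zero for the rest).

Sorted high to low: Kira $2550; Carol $2100; Heidi $2025; Yara $1375; Ava $700.
Kira has the top bid and wins; the price is the second-highest bid, $2100.
Kira's payoff = $2550 − $2100 = $450. All other bidders lose, so their payoff is 0.

Yara $0, Kira $450, Carol $0, Heidi $0, Ava $0.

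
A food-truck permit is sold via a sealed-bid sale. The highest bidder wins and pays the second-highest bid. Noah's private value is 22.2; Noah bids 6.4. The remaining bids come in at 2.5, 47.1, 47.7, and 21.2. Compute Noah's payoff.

Noah's payoff: 0.0.

Highest competing bid: 47.7.
Noah's bid 6.4 is not the highest, so Noah loses, pays nothing, and earns zero payoff.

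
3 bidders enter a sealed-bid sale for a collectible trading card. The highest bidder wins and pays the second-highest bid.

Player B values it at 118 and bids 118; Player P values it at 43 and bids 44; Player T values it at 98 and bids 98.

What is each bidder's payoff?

Player B 20, Player P 0, Player T 0.

Ranking the bids: Player B 118; Player T 98; Player P 44.
Player B has the top bid and wins; the price is the second-highest bid, 98.
Player B's payoff = 118 − 98 = 20. All other bidders lose, so their payoff is 0.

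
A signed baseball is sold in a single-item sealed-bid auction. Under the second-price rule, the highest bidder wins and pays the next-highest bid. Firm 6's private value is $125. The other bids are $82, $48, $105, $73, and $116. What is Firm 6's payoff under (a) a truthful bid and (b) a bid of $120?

Truthful: $9; alternative: $9.

The highest competing bid is $116.
Bidding truthfully at $125: Firm 6 has the top bid, wins, and pays the second-highest bid $116. Payoff = $125 − $116 = $9.
Bidding $120: Firm 6 has the top bid, wins, and pays the second-highest bid $116. Payoff = $125 − $116 = $9.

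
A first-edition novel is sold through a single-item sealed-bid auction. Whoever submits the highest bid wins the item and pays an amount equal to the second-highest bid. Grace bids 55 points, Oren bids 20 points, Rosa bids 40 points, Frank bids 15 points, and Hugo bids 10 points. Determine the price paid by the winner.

Bids in descending order: Grace 55 points > Rosa 40 points > Oren 20 points > Frank 15 points > Hugo 10 points.
Grace has the highest bid, so Grace wins.
The second-highest bid is 40 points, so that is what Grace pays.

The winner pays 40 points.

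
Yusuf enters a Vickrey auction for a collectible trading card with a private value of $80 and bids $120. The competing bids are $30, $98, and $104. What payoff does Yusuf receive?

Highest competing bid: $104.
Yusuf's bid $120 is the highest overall, so Yusuf wins and pays the second-highest bid, $104.
Payoff = value − price = $80 − $104 = -$24.
Overbidding won the item at a price above value — truthful bidding would have avoided this loss.

Payoff = -$24.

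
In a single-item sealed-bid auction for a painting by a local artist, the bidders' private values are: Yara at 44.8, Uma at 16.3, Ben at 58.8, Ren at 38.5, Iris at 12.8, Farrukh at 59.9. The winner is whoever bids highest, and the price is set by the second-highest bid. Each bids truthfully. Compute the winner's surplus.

1.1

Sorted high to low: Farrukh 59.9, then Ben 58.8, then Yara 44.8, then Ren 38.5, then Uma 16.3, then Iris 12.8.
Farrukh wins with the top bid and pays the second-highest, 58.8.
Surplus = 59.9 − 58.8 = 1.1.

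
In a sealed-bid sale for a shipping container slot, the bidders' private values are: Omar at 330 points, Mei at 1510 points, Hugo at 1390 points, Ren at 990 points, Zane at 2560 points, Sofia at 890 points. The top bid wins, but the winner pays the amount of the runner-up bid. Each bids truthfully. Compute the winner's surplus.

Surplus = 1050 points.

Sorted high to low: Zane 2560 points > Mei 1510 points > Hugo 1390 points > Ren 990 points > Sofia 890 points > Omar 330 points.
Zane wins with the top bid and pays the second-highest, 1510 points.
Surplus = 2560 points − 1510 points = 1050 points.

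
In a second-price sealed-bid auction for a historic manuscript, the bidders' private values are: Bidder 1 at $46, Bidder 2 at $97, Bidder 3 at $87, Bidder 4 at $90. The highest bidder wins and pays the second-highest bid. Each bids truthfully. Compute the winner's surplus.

Surplus = $7.

Ordered from highest: Bidder 2 $97, then Bidder 4 $90, then Bidder 3 $87, then Bidder 1 $46.
Bidder 2 wins with the top bid and pays the second-highest, $90.
Surplus = $97 − $90 = $7.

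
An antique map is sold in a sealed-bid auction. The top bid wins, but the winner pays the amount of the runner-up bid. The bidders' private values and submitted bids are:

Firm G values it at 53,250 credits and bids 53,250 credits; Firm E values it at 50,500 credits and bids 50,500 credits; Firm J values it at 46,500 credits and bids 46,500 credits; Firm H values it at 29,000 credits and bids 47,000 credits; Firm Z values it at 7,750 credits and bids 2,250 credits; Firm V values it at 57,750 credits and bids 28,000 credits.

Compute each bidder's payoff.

Ordered from highest: Firm G 53,250 credits, then Firm E 50,500 credits, then Firm H 47,000 credits, then Firm J 46,500 credits, then Firm V 28,000 credits, then Firm Z 2,250 credits.
Firm G has the top bid and wins; the price is the second-highest bid, 50,500 credits.
Firm G's payoff = 53,250 credits − 50,500 credits = 2,750 credits. All other bidders lose, so their payoff is 0.

Firm G 2,750 credits, Firm E 0 credits, Firm J 0 credits, Firm H 0 credits, Firm Z 0 credits, Firm V 0 credits.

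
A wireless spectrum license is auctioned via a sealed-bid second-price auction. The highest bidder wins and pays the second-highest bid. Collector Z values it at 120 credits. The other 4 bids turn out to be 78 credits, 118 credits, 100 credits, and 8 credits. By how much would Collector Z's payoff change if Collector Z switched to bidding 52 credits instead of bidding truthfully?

The highest competing bid is 118 credits.
Bidding truthfully at 120 credits: Collector Z has the top bid, wins, and pays the second-highest bid 118 credits. Payoff = 120 credits − 118 credits = 2 credits.
Bidding 52 credits: the top bid is 118 credits (a rival), so Collector Z loses. Payoff = 0 credits.
Change = 0 credits − 2 credits = -2 credits.
Deviating from a truthful bid can only lose payoff in a second-price auction — never gain.

-2 credits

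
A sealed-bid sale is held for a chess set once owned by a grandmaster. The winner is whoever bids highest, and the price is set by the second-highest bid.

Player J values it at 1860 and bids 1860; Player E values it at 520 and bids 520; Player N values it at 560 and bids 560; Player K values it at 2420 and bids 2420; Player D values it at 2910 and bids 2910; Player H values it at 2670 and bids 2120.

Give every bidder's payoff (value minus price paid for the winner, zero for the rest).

Player J 0, Player E 0, Player N 0, Player K 0, Player D 490, Player H 0.

Sorted high to low: Player D 2910, then Player K 2420, then Player H 2120, then Player J 1860, then Player N 560, then Player E 520.
Player D has the top bid and wins; the price is the second-highest bid, 2420.
Player D's payoff = 2910 − 2420 = 490. All other bidders lose, so their payoff is 0.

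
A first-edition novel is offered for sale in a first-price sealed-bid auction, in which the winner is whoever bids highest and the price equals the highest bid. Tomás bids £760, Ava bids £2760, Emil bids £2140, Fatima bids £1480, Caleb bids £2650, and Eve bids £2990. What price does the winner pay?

Ranking the bids: Eve £2990, then Ava £2760, then Caleb £2650, then Emil £2140, then Fatima £1480, then Tomás £760.
Eve is the highest bidder, so Eve wins.
Under the first-price rule, the price is the highest bid: £2990.

Price paid: £2990.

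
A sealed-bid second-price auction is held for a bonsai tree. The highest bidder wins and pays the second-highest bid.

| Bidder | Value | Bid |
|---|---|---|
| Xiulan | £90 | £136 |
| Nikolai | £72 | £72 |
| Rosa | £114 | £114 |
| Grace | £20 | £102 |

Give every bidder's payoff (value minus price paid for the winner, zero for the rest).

Bids in descending order: Xiulan £136, then Rosa £114, then Grace £102, then Nikolai £72.
Xiulan has the top bid and wins; the price is the second-highest bid, £114.
Xiulan's payoff = £90 − £114 = -£24. All other bidders lose, so their payoff is 0.

Xiulan -£24, Nikolai £0, Rosa £0, Grace £0.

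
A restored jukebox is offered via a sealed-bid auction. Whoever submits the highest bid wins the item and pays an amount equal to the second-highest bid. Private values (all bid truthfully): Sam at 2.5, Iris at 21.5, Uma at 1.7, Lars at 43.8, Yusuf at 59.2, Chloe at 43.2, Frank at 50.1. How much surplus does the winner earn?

Sorted high to low: Yusuf 59.2 > Frank 50.1 > Lars 43.8 > Chloe 43.2 > Iris 21.5 > Sam 2.5 > Uma 1.7.
Yusuf wins with the top bid and pays the second-highest, 50.1.
Surplus = 59.2 − 50.1 = 9.1.

Surplus = 9.1.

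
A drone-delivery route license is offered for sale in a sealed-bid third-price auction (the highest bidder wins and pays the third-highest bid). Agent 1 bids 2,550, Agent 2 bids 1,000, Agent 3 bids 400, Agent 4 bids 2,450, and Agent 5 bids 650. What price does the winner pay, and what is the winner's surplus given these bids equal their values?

Ranking the bids: Agent 1 2,550, then Agent 4 2,450, then Agent 2 1,000, then Agent 5 650, then Agent 3 400.
Agent 1 is the highest bidder, so Agent 1 wins.
Under the third-price rule, the price is the third-highest bid: 1,000.
Surplus = 2,550 − 1,000 = 1,550.

Price 1,000; surplus 1,550.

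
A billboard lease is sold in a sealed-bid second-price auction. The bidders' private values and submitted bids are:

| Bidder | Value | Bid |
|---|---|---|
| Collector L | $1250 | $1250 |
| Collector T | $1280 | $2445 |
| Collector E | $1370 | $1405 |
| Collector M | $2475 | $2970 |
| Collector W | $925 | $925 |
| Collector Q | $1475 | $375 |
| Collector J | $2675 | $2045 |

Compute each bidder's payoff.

Payoffs: Collector L $0, Collector T $0, Collector E $0, Collector M $30, Collector W $0, Collector Q $0, Collector J $0.

Bids in descending order: Collector M $2970 > Collector T $2445 > Collector J $2045 > Collector E $1405 > Collector L $1250 > Collector W $925 > Collector Q $375.
Collector M has the top bid and wins; the price is the second-highest bid, $2445.
Collector M's payoff = $2475 − $2445 = $30. All other bidders lose, so their payoff is 0.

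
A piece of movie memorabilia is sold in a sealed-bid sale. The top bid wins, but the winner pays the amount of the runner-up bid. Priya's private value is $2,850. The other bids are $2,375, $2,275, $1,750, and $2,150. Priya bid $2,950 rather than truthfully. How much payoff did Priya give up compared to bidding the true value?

Regret: $0.

The highest competing bid is $2,375.
Bidding truthfully at $2,850: Priya has the top bid, wins, and pays the second-highest bid $2,375. Payoff = $2,850 − $2,375 = $475.
Bidding $2,950: Priya has the top bid, wins, and pays the second-highest bid $2,375. Payoff = $2,850 − $2,375 = $475.
Regret = truthful payoff − actual payoff = $475 − $475 = $0.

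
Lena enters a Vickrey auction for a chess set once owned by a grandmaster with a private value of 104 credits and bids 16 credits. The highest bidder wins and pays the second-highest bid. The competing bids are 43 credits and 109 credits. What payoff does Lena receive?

Highest competing bid: 109 credits.
Lena's bid 16 credits is not the highest, so Lena loses, pays nothing, and earns zero payoff.

Lena's payoff: 0 credits.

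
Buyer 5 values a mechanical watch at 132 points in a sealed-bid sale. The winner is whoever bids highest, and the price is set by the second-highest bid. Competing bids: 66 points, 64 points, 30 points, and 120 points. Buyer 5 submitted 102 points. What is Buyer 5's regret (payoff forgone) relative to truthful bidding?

Regret: 12 points.

The highest competing bid is 120 points.
Bidding truthfully at 132 points: Buyer 5 has the top bid, wins, and pays the second-highest bid 120 points. Payoff = 132 points − 120 points = 12 points.
Bidding 102 points: the top bid is 120 points (a rival), so Buyer 5 loses. Payoff = 0 points.
Regret = truthful payoff − actual payoff = 12 points − 0 points = 12 points.
This is the dominant-strategy logic: truthful bidding weakly beats any alternative.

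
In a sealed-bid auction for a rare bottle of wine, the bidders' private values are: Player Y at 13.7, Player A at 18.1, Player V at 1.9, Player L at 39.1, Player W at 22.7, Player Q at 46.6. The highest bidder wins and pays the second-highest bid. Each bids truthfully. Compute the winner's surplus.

Surplus = 7.5.

Sorted high to low: Player Q 46.6; Player L 39.1; Player W 22.7; Player A 18.1; Player Y 13.7; Player V 1.9.
Player Q wins with the top bid and pays the second-highest, 39.1.
Surplus = 46.6 − 39.1 = 7.5.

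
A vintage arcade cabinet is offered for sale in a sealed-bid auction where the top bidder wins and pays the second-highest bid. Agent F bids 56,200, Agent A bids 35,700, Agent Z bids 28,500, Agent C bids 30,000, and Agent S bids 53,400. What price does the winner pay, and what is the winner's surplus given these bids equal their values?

Price 53,400; surplus 2,800.

Bids in descending order: Agent F 56,200, then Agent S 53,400, then Agent A 35,700, then Agent C 30,000, then Agent Z 28,500.
Agent F is the highest bidder, so Agent F wins.
Under the second-price rule, the price is the second-highest bid: 53,400.
Surplus = 56,200 − 53,400 = 2,800.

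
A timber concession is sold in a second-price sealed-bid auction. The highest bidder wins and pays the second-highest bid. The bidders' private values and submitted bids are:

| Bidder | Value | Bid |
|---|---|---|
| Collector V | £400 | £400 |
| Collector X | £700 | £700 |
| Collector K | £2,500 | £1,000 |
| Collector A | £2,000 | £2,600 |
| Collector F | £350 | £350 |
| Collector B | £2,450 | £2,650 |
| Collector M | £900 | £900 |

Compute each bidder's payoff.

Ordered from highest: Collector B £2,650, then Collector A £2,600, then Collector K £1,000, then Collector M £900, then Collector X £700, then Collector V £400, then Collector F £350.
Collector B has the top bid and wins; the price is the second-highest bid, £2,600.
Collector B's payoff = £2,450 − £2,600 = -£150. All other bidders lose, so their payoff is 0.

Payoffs: Collector V £0, Collector X £0, Collector K £0, Collector A £0, Collector F £0, Collector B -£150, Collector M £0.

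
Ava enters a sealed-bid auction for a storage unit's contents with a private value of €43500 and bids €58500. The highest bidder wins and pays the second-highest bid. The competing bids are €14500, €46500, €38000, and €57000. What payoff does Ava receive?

Highest competing bid: €57000.
Ava's bid €58500 is the highest overall, so Ava wins and pays the second-highest bid, €57000.
Payoff = value − price = €43500 − €57000 = -€13500.

Ava's payoff: -€13500.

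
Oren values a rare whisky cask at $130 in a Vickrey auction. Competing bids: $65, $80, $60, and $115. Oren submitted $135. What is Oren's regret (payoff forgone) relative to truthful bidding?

Payoff forgone: $0.

The highest competing bid is $115.
Bidding truthfully at $130: Oren has the top bid, wins, and pays the second-highest bid $115. Payoff = $130 − $115 = $15.
Bidding $135: Oren has the top bid, wins, and pays the second-highest bid $115. Payoff = $130 − $115 = $15.
Regret = truthful payoff − actual payoff = $15 − $15 = $0.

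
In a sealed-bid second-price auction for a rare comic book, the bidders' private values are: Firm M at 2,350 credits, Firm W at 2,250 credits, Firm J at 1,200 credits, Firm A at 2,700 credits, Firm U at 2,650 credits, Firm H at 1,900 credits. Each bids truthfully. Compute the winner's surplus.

Bids in descending order: Firm A 2,700 credits > Firm U 2,650 credits > Firm M 2,350 credits > Firm W 2,250 credits > Firm H 1,900 credits > Firm J 1,200 credits.
Firm A wins with the top bid and pays the second-highest, 2,650 credits.
Surplus = 2,700 credits − 2,650 credits = 50 credits.

50 credits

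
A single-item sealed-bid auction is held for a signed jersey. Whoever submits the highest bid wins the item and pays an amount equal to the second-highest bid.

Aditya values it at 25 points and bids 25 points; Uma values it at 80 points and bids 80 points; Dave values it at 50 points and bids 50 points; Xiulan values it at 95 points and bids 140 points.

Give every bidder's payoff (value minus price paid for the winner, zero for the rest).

Sorted high to low: Xiulan 140 points, then Uma 80 points, then Dave 50 points, then Aditya 25 points.
Xiulan has the top bid and wins; the price is the second-highest bid, 80 points.
Xiulan's payoff = 95 points − 80 points = 15 points. All other bidders lose, so their payoff is 0.

Aditya 0 points, Uma 0 points, Dave 0 points, Xiulan 15 points.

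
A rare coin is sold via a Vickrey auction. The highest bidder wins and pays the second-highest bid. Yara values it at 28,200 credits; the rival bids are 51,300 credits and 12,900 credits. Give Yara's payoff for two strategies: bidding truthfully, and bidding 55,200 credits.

The highest competing bid is 51,300 credits.
Bidding truthfully at 28,200 credits: the top bid is 51,300 credits (a rival), so Yara loses. Payoff = 0 credits.
Bidding 55,200 credits: Yara has the top bid, wins, and pays the second-highest bid 51,300 credits. Payoff = 28,200 credits − 51,300 credits = -23,100 credits.
Deviating from a truthful bid can only lose payoff in a second-price auction — never gain.

Truthful: 0 credits; alternative: -23,100 credits.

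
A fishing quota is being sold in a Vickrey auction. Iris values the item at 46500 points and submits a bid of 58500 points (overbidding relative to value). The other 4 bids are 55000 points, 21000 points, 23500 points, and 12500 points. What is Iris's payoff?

Iris's payoff: -8500 points.

Highest competing bid: 55000 points.
Iris's bid 58500 points is the highest overall, so Iris wins and pays the second-highest bid, 55000 points.
Payoff = value − price = 46500 points − 55000 points = -8500 points.
Overbidding won the item at a price above value — truthful bidding would have avoided this loss.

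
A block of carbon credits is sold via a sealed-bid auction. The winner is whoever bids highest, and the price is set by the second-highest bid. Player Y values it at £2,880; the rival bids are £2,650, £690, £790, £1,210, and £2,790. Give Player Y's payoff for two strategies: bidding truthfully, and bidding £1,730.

The highest competing bid is £2,790.
Bidding truthfully at £2,880: Player Y has the top bid, wins, and pays the second-highest bid £2,790. Payoff = £2,880 − £2,790 = £90.
Bidding £1,730: the top bid is £2,790 (a rival), so Player Y loses. Payoff = £0.
Deviating from a truthful bid can only lose payoff in a second-price auction — never gain.

Truthful: £90; alternative: £0.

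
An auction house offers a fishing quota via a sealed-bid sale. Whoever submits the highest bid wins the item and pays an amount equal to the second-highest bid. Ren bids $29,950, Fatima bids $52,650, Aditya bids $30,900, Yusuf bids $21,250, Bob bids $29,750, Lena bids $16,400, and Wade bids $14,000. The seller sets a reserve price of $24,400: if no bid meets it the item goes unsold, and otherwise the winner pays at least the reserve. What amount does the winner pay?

Bids in descending order: Fatima $52,650; Aditya $30,900; Ren $29,950; Bob $29,750; Yusuf $21,250; Lena $16,400; Wade $14,000.
Fatima has the highest bid, so Fatima wins.
The second-highest bid is $30,900, which exceeds the reserve, so that sets the price.

$30,900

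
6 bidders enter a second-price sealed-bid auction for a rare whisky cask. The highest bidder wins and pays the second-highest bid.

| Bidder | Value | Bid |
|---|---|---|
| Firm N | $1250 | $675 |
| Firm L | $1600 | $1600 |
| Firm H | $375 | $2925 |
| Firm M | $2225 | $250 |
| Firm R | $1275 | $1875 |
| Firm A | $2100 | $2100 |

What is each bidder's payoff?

Firm N $0, Firm L $0, Firm H -$1725, Firm M $0, Firm R $0, Firm A $0.

Ordered from highest: Firm H $2925; Firm A $2100; Firm R $1875; Firm L $1600; Firm N $675; Firm M $250.
Firm H has the top bid and wins; the price is the second-highest bid, $2100.
Firm H's payoff = $375 − $2100 = -$1725. All other bidders lose, so their payoff is 0.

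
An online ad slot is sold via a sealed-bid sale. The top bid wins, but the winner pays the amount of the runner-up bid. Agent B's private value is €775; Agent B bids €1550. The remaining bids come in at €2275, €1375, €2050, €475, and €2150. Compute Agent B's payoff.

Highest competing bid: €2275.
Agent B's bid €1550 is not the highest, so Agent B loses, pays nothing, and earns zero payoff.

Agent B's payoff: €0.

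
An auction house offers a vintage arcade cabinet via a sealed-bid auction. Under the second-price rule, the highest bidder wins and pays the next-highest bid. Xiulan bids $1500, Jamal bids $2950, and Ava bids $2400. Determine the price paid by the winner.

$2400

Sorted high to low: Jamal $2950 > Ava $2400 > Xiulan $1500.
Jamal has the highest bid, so Jamal wins.
The second-highest bid is $2400, so that is what Jamal pays.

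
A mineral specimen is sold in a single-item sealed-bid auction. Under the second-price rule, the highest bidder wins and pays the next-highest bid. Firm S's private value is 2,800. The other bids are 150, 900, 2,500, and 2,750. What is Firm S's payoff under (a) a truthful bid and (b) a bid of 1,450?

The highest competing bid is 2,750.
Bidding truthfully at 2,800: Firm S has the top bid, wins, and pays the second-highest bid 2,750. Payoff = 2,800 − 2,750 = 50.
Bidding 1,450: the top bid is 2,750 (a rival), so Firm S loses. Payoff = 0.

Truthful: 50; alternative: 0.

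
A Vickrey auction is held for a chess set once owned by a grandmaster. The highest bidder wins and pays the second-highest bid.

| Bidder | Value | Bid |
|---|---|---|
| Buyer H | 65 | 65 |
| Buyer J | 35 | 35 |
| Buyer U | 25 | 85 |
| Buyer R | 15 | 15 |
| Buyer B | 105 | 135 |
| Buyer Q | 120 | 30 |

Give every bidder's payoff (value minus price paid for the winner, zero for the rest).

Bids in descending order: Buyer B 135; Buyer U 85; Buyer H 65; Buyer J 35; Buyer Q 30; Buyer R 15.
Buyer B has the top bid and wins; the price is the second-highest bid, 85.
Buyer B's payoff = 105 − 85 = 20. All other bidders lose, so their payoff is 0.

Payoffs: Buyer H 0, Buyer J 0, Buyer U 0, Buyer R 0, Buyer B 20, Buyer Q 0.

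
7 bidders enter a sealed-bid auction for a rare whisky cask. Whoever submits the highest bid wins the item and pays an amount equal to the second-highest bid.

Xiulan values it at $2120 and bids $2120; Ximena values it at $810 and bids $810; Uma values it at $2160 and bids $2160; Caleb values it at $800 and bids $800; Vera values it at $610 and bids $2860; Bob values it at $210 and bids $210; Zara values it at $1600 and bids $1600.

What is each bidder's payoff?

Payoffs: Xiulan $0, Ximena $0, Uma $0, Caleb $0, Vera -$1550, Bob $0, Zara $0.

Bids in descending order: Vera $2860; Uma $2160; Xiulan $2120; Zara $1600; Ximena $810; Caleb $800; Bob $210.
Vera has the top bid and wins; the price is the second-highest bid, $2160.
Vera's payoff = $610 − $2160 = -$1550. All other bidders lose, so their payoff is 0.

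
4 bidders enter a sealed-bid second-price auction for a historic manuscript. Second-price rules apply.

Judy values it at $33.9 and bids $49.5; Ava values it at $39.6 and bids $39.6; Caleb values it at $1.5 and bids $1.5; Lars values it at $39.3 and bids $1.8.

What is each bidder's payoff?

Bids in descending order: Judy $49.5, then Ava $39.6, then Lars $1.8, then Caleb $1.5.
Judy has the top bid and wins; the price is the second-highest bid, $39.6.
Judy's payoff = $33.9 − $39.6 = -$5.7. All other bidders lose, so their payoff is 0.

Judy -$5.7, Ava $0.0, Caleb $0.0, Lars $0.0.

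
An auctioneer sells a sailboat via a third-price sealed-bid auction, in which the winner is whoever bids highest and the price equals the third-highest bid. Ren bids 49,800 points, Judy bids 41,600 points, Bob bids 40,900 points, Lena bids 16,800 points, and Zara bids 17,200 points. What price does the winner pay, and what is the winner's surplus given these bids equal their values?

Ordered from highest: Ren 49,800 points, then Judy 41,600 points, then Bob 40,900 points, then Zara 17,200 points, then Lena 16,800 points.
Ren is the highest bidder, so Ren wins.
Under the third-price rule, the price is the third-highest bid: 40,900 points.
Surplus = 49,800 points − 40,900 points = 8,900 points.

The winner pays 40,900 points for a surplus of 8,900 points.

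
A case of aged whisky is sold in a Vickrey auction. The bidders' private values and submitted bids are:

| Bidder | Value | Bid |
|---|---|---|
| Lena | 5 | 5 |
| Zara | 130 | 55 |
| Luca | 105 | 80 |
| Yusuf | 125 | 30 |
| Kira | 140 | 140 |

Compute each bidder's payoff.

Lena 0, Zara 0, Luca 0, Yusuf 0, Kira 60.

Ordered from highest: Kira 140; Luca 80; Zara 55; Yusuf 30; Lena 5.
Kira has the top bid and wins; the price is the second-highest bid, 80.
Kira's payoff = 140 − 80 = 60. All other bidders lose, so their payoff is 0.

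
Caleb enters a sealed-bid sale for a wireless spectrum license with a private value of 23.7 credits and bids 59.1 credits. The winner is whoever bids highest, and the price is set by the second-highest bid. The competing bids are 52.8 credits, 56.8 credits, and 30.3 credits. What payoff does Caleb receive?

Highest competing bid: 56.8 credits.
Caleb's bid 59.1 credits is the highest overall, so Caleb wins and pays the second-highest bid, 56.8 credits.
Payoff = value − price = 23.7 credits − 56.8 credits = -33.1 credits.
Overbidding won the item at a price above value — truthful bidding would have avoided this loss.

Payoff = -33.1 credits.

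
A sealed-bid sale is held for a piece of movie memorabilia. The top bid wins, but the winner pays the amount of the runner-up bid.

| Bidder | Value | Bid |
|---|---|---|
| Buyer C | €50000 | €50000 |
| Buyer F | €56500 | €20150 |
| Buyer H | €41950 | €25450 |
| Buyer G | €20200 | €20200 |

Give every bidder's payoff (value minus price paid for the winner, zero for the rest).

Buyer C €24550, Buyer F €0, Buyer H €0, Buyer G €0.

Ranking the bids: Buyer C €50000; Buyer H €25450; Buyer G €20200; Buyer F €20150.
Buyer C has the top bid and wins; the price is the second-highest bid, €25450.
Buyer C's payoff = €50000 − €25450 = €24550. All other bidders lose, so their payoff is 0.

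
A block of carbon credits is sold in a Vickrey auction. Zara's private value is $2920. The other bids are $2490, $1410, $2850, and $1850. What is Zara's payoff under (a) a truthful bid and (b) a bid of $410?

(a) $70  (b) $0

The highest competing bid is $2850.
Bidding truthfully at $2920: Zara has the top bid, wins, and pays the second-highest bid $2850. Payoff = $2920 − $2850 = $70.
Bidding $410: the top bid is $2850 (a rival), so Zara loses. Payoff = $0.
This is the dominant-strategy logic: truthful bidding weakly beats any alternative.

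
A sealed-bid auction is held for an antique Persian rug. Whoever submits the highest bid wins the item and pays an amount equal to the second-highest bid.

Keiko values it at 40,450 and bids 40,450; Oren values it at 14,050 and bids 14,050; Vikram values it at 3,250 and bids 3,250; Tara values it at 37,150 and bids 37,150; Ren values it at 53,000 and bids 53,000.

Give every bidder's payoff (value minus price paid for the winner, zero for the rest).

Keiko 0, Oren 0, Vikram 0, Tara 0, Ren 12,550.

Ranking the bids: Ren 53,000; Keiko 40,450; Tara 37,150; Oren 14,050; Vikram 3,250.
Ren has the top bid and wins; the price is the second-highest bid, 40,450.
Ren's payoff = 53,000 − 40,450 = 12,550. All other bidders lose, so their payoff is 0.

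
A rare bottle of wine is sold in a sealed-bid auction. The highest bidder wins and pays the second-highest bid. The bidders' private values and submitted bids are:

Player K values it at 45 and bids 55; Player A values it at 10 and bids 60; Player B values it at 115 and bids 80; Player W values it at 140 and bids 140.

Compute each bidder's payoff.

Player K 0, Player A 0, Player B 0, Player W 60.

Ranking the bids: Player W 140, then Player B 80, then Player A 60, then Player K 55.
Player W has the top bid and wins; the price is the second-highest bid, 80.
Player W's payoff = 140 − 80 = 60. All other bidders lose, so their payoff is 0.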